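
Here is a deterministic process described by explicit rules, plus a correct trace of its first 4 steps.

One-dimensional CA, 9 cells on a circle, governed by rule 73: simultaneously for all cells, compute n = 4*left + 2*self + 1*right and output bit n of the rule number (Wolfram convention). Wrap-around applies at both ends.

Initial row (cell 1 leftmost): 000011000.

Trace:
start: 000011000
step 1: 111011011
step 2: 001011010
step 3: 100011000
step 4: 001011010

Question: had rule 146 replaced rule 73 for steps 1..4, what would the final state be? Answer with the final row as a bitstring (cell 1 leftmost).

001000010

(re-executing steps 1..4 under rule 146; state before step 1: 000011000)
step 1: 000100100
step 2: 001011010
step 3: 010000001
step 4: 001000010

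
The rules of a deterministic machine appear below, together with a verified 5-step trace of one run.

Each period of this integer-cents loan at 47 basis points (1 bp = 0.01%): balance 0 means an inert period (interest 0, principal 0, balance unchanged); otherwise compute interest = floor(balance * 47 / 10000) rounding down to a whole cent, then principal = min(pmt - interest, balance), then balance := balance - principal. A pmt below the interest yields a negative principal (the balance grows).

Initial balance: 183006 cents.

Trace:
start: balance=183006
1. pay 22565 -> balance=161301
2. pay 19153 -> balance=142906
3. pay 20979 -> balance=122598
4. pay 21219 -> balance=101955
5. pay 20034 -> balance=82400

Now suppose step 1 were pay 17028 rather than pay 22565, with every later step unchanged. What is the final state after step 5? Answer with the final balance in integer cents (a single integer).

88041

(re-executing from step 1 with the substitution; state before step 1: balance=183006)
1. pay 17028 -> balance=166838
2. pay 19153 -> balance=148469
3. pay 20979 -> balance=128187
4. pay 21219 -> balance=107570
5. pay 20034 -> balance=88041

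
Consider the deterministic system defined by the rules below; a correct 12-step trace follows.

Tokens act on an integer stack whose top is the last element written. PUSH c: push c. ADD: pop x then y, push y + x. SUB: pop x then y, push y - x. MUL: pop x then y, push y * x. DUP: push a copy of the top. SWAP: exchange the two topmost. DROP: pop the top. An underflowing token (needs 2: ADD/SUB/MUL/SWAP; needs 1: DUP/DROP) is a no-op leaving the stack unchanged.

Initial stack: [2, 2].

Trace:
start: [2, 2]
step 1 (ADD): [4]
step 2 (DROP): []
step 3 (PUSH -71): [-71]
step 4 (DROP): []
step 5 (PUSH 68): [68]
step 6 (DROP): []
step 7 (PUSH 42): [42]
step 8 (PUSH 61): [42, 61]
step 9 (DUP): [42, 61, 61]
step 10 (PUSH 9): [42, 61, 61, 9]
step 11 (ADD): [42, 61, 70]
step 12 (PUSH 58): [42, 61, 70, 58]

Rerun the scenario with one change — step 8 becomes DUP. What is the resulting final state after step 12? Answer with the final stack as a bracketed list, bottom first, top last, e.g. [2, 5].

(re-executing from step 8 with the substitution; state before step 8: [42])
step 8 (DUP): [42, 42]
step 9 (DUP): [42, 42, 42]
step 10 (PUSH 9): [42, 42, 42, 9]
step 11 (ADD): [42, 42, 51]
step 12 (PUSH 58): [42, 42, 51, 58]

[42, 42, 51, 58]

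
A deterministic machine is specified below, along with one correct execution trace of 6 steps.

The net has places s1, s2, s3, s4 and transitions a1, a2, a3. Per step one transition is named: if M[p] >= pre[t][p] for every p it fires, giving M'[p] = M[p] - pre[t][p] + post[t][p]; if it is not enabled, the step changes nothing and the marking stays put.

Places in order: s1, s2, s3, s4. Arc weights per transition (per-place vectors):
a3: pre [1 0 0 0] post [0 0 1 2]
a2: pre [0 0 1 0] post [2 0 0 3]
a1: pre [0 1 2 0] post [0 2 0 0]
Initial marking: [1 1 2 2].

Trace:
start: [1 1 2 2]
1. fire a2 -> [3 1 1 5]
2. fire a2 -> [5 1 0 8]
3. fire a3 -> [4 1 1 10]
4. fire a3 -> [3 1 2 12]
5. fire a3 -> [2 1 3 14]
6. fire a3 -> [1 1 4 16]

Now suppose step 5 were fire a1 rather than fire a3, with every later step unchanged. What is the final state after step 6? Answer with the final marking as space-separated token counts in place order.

2 2 1 14

(re-executing from step 5 with the substitution; state before step 5: [3 1 2 12])
5. fire a1 -> [3 2 0 12]
6. fire a3 -> [2 2 1 14]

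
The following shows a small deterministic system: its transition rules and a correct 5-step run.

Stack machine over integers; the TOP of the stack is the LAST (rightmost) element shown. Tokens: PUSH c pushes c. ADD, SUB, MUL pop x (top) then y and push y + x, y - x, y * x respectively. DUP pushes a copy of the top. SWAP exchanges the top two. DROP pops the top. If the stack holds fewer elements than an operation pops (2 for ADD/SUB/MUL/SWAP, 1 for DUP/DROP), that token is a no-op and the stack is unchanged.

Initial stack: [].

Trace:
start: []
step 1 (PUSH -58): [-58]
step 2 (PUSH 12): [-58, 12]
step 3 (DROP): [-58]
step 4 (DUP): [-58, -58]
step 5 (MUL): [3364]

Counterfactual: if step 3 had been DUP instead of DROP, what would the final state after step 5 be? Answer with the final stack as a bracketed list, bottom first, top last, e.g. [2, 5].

(re-executing from step 3 with the substitution; state before step 3: [-58, 12])
step 3 (DUP): [-58, 12, 12]
step 4 (DUP): [-58, 12, 12, 12]
step 5 (MUL): [-58, 12, 144]

[-58, 12, 144]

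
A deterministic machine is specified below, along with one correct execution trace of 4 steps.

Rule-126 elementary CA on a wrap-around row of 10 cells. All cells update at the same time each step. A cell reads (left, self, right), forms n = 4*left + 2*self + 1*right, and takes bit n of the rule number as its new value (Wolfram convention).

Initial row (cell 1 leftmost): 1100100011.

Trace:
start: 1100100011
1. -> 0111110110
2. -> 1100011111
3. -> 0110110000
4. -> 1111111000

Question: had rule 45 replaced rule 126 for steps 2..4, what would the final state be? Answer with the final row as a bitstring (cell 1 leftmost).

1111011001

(re-executing steps 2..4 under rule 45; state before step 2: 0111110110)
2. -> 0100001100
3. -> 0101101001
4. -> 1111011001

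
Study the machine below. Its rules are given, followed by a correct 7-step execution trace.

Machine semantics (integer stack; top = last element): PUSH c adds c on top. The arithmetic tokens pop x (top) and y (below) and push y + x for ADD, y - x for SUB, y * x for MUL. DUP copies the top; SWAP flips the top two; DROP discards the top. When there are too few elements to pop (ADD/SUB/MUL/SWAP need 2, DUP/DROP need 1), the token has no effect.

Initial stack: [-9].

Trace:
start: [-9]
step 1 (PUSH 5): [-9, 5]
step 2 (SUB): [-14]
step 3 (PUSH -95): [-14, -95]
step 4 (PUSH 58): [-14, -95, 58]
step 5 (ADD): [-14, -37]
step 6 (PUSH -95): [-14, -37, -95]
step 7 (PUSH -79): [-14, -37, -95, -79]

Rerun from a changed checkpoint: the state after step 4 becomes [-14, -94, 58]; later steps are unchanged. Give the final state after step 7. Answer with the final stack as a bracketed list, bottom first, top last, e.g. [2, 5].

state after step 4 := [-14, -94, 58]
step 5 (ADD): [-14, -36]
step 6 (PUSH -95): [-14, -36, -95]
step 7 (PUSH -79): [-14, -36, -95, -79]

[-14, -36, -95, -79]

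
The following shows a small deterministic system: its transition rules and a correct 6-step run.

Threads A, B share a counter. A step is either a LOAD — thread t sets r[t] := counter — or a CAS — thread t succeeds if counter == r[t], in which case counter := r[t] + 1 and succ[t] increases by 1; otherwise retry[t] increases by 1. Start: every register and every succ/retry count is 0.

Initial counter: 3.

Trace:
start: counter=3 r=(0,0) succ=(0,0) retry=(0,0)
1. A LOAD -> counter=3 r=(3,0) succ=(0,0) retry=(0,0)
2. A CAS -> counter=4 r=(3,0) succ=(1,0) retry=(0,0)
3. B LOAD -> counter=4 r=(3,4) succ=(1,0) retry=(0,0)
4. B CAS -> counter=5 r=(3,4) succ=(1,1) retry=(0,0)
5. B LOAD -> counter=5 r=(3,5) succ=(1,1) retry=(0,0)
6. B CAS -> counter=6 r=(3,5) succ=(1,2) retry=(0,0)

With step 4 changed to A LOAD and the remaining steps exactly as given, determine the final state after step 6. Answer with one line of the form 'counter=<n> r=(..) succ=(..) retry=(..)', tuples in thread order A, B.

counter=5 r=(4,4) succ=(1,1) retry=(0,0)

(re-executing from step 4 with the substitution; state before step 4: counter=4 r=(3,4) succ=(1,0) retry=(0,0))
4. A LOAD -> counter=4 r=(4,4) succ=(1,0) retry=(0,0)
5. B LOAD -> counter=4 r=(4,4) succ=(1,0) retry=(0,0)
6. B CAS -> counter=5 r=(4,4) succ=(1,1) retry=(0,0)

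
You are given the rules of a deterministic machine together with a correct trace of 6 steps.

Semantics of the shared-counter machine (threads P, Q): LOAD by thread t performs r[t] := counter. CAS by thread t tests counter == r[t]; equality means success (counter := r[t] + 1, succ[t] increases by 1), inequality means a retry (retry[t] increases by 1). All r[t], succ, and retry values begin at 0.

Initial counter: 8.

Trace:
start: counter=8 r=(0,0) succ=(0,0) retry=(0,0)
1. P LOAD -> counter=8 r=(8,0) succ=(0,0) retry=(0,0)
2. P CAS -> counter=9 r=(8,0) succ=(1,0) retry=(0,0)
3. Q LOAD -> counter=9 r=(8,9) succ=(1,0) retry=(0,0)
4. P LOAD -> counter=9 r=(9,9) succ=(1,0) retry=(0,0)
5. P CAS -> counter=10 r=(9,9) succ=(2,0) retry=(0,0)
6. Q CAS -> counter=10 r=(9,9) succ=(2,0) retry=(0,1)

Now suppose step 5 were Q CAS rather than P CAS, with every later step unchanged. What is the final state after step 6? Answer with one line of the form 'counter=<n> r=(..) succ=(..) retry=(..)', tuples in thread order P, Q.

counter=10 r=(9,9) succ=(1,1) retry=(0,1)

(re-executing from step 5 with the substitution; state before step 5: counter=9 r=(9,9) succ=(1,0) retry=(0,0))
5. Q CAS -> counter=10 r=(9,9) succ=(1,1) retry=(0,0)
6. Q CAS -> counter=10 r=(9,9) succ=(1,1) retry=(0,1)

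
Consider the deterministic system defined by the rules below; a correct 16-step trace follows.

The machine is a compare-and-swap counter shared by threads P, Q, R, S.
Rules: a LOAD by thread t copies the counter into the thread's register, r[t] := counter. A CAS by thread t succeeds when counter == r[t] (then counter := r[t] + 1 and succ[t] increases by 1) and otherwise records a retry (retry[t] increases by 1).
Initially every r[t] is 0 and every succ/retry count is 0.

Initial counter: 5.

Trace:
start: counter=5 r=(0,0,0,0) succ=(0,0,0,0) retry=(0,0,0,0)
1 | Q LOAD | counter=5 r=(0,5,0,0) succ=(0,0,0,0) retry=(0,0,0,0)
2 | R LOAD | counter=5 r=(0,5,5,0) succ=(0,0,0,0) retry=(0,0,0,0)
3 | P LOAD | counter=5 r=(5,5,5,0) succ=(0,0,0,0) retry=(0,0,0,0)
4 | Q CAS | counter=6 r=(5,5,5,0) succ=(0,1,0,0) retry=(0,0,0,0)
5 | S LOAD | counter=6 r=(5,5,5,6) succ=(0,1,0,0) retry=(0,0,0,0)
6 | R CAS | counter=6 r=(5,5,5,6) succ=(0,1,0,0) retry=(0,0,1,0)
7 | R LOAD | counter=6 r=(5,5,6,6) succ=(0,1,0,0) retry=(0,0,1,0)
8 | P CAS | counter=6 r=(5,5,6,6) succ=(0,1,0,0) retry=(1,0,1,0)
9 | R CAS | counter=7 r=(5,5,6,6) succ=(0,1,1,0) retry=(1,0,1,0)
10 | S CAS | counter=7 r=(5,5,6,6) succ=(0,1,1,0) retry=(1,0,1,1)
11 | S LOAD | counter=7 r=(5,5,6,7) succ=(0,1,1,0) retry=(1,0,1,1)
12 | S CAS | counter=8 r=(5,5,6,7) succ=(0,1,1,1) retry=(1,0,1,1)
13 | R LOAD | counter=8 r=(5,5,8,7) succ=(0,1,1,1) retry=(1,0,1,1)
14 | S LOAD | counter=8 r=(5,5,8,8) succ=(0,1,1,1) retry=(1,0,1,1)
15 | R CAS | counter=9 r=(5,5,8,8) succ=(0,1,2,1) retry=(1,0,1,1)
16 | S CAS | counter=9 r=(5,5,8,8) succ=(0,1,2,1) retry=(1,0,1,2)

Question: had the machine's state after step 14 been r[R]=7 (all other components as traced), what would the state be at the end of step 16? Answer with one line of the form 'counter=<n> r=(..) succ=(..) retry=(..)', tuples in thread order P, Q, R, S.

counter=9 r=(5,5,7,8) succ=(0,1,1,2) retry=(1,0,2,1)

state after step 14 := counter=8 r=(5,5,7,8) succ=(0,1,1,1) retry=(1,0,1,1)
15 | R CAS | counter=8 r=(5,5,7,8) succ=(0,1,1,1) retry=(1,0,2,1)
16 | S CAS | counter=9 r=(5,5,7,8) succ=(0,1,1,2) retry=(1,0,2,1)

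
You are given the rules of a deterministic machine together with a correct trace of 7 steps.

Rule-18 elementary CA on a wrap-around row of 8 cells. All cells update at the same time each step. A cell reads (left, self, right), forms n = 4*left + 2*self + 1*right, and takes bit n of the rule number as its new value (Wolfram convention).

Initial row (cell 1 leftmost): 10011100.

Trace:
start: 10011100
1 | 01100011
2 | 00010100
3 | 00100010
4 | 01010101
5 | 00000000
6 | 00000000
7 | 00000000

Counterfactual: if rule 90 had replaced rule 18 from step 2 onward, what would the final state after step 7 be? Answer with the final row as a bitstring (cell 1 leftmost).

(re-executing steps 2..7 under rule 90; state before step 2: 01100011)
2 | 01110111
3 | 01010101
4 | 00000000
5 | 00000000
6 | 00000000
7 | 00000000

00000000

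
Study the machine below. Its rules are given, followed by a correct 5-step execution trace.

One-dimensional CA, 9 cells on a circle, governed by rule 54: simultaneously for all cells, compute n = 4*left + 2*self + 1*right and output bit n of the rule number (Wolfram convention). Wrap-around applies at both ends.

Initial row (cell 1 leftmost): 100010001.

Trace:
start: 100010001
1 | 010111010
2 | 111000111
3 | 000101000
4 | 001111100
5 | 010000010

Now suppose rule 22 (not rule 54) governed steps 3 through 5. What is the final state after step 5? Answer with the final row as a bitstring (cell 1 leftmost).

(re-executing steps 3..5 under rule 22; state before step 3: 111000111)
3 | 000101000
4 | 001101100
5 | 010000010

010000010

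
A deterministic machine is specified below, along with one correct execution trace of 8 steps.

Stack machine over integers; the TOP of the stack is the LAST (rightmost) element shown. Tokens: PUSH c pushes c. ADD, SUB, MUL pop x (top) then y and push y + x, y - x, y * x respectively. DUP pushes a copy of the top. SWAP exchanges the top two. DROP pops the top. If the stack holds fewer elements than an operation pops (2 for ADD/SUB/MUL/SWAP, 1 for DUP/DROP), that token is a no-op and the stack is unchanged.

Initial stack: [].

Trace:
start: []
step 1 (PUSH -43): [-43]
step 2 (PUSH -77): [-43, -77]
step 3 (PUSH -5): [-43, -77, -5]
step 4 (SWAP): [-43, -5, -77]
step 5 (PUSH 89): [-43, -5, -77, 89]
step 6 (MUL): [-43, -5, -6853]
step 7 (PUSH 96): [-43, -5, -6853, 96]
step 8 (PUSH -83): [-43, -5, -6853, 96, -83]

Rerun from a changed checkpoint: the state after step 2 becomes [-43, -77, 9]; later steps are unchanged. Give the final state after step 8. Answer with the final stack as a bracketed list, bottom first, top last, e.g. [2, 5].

[-43, -77, -5, 801, 96, -83]

state after step 2 := [-43, -77, 9]
step 3 (PUSH -5): [-43, -77, 9, -5]
step 4 (SWAP): [-43, -77, -5, 9]
step 5 (PUSH 89): [-43, -77, -5, 9, 89]
step 6 (MUL): [-43, -77, -5, 801]
step 7 (PUSH 96): [-43, -77, -5, 801, 96]
step 8 (PUSH -83): [-43, -77, -5, 801, 96, -83]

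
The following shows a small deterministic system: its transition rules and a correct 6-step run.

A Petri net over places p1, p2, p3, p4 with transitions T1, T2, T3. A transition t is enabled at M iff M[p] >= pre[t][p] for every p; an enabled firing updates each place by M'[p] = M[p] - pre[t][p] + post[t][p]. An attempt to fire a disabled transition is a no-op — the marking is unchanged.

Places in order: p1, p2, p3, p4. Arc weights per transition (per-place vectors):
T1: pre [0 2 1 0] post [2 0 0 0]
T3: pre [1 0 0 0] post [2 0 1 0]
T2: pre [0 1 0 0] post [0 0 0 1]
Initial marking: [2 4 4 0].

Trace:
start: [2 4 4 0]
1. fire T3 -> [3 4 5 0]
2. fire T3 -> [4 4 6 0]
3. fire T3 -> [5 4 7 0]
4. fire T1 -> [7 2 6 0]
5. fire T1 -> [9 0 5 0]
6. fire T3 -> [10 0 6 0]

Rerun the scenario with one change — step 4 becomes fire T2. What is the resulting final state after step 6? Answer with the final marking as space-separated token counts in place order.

8 1 7 1

(re-executing from step 4 with the substitution; state before step 4: [5 4 7 0])
4. fire T2 -> [5 3 7 1]
5. fire T1 -> [7 1 6 1]
6. fire T3 -> [8 1 7 1]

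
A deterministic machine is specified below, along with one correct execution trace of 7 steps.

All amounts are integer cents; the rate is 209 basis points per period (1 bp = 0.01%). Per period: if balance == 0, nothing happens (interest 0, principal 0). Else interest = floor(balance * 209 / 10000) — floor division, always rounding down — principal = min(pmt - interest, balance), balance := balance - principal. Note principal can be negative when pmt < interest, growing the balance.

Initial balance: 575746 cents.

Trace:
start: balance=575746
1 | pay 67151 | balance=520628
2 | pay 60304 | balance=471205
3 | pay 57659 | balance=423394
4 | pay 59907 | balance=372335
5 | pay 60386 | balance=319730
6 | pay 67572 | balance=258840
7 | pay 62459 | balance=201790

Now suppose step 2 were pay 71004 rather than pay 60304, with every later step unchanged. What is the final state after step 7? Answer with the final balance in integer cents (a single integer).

(re-executing from step 2 with the substitution; state before step 2: balance=520628)
2 | pay 71004 | balance=460505
3 | pay 57659 | balance=412470
4 | pay 59907 | balance=361183
5 | pay 60386 | balance=308345
6 | pay 67572 | balance=247217
7 | pay 62459 | balance=189924

189924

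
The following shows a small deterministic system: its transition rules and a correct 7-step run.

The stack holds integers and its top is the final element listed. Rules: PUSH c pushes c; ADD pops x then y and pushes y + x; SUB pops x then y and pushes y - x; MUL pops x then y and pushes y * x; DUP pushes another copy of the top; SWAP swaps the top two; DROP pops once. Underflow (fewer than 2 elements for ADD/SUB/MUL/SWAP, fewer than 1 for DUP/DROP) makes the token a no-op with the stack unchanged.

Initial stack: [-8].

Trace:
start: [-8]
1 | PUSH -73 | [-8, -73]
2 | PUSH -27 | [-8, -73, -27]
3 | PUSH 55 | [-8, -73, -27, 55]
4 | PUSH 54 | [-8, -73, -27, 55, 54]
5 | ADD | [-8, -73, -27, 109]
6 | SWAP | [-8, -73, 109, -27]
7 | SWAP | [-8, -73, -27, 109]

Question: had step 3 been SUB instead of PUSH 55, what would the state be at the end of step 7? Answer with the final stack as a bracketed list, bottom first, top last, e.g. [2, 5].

(re-executing from step 3 with the substitution; state before step 3: [-8, -73, -27])
3 | SUB | [-8, -46]
4 | PUSH 54 | [-8, -46, 54]
5 | ADD | [-8, 8]
6 | SWAP | [8, -8]
7 | SWAP | [-8, 8]

[-8, 8]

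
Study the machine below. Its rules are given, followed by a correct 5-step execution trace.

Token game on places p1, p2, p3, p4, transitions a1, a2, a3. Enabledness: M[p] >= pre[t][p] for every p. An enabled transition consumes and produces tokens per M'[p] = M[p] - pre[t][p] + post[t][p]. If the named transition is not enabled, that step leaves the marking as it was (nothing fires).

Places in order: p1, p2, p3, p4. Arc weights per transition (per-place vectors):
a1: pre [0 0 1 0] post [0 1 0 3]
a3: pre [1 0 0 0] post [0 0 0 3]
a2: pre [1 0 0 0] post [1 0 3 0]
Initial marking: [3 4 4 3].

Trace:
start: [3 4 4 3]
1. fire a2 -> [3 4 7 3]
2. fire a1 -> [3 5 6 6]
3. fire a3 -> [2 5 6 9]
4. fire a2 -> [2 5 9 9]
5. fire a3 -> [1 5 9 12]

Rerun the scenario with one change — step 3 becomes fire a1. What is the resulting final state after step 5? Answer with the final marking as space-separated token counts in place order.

(re-executing from step 3 with the substitution; state before step 3: [3 5 6 6])
3. fire a1 -> [3 6 5 9]
4. fire a2 -> [3 6 8 9]
5. fire a3 -> [2 6 8 12]

2 6 8 12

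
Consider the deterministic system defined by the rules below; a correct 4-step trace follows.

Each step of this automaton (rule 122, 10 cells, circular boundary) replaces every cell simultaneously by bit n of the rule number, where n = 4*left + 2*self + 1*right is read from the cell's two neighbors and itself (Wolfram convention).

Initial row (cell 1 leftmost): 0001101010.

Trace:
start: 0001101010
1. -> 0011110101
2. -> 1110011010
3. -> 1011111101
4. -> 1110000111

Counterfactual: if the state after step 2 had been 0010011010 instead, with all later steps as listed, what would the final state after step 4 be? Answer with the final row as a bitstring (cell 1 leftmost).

state after step 2 := 0010011010
3. -> 0101111101
4. -> 1011000110

1011000110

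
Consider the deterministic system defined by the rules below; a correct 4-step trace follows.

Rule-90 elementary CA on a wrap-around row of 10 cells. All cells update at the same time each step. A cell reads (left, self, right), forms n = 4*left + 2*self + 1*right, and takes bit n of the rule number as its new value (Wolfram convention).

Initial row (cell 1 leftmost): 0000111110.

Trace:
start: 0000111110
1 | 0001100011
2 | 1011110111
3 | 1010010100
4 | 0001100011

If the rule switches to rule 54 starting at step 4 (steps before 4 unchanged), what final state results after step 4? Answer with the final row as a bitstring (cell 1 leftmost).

1111111111

(re-executing step 4 under rule 54; state before step 4: 1010010100)
4 | 1111111111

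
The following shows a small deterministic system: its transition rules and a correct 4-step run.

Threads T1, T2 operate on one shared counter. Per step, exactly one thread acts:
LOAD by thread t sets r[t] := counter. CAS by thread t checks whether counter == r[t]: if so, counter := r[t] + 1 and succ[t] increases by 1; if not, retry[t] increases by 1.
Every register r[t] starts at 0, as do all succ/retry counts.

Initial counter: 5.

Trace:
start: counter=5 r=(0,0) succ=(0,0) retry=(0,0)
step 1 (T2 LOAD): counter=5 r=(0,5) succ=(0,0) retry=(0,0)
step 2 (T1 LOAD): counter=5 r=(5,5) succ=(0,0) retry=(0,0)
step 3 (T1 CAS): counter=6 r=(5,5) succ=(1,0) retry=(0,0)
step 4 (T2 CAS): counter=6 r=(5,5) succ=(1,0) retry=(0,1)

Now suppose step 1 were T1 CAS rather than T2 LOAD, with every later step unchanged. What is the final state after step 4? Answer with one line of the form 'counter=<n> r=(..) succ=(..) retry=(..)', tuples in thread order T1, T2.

(re-executing from step 1 with the substitution; state before step 1: counter=5 r=(0,0) succ=(0,0) retry=(0,0))
step 1 (T1 CAS): counter=5 r=(0,0) succ=(0,0) retry=(1,0)
step 2 (T1 LOAD): counter=5 r=(5,0) succ=(0,0) retry=(1,0)
step 3 (T1 CAS): counter=6 r=(5,0) succ=(1,0) retry=(1,0)
step 4 (T2 CAS): counter=6 r=(5,0) succ=(1,0) retry=(1,1)

counter=6 r=(5,0) succ=(1,0) retry=(1,1)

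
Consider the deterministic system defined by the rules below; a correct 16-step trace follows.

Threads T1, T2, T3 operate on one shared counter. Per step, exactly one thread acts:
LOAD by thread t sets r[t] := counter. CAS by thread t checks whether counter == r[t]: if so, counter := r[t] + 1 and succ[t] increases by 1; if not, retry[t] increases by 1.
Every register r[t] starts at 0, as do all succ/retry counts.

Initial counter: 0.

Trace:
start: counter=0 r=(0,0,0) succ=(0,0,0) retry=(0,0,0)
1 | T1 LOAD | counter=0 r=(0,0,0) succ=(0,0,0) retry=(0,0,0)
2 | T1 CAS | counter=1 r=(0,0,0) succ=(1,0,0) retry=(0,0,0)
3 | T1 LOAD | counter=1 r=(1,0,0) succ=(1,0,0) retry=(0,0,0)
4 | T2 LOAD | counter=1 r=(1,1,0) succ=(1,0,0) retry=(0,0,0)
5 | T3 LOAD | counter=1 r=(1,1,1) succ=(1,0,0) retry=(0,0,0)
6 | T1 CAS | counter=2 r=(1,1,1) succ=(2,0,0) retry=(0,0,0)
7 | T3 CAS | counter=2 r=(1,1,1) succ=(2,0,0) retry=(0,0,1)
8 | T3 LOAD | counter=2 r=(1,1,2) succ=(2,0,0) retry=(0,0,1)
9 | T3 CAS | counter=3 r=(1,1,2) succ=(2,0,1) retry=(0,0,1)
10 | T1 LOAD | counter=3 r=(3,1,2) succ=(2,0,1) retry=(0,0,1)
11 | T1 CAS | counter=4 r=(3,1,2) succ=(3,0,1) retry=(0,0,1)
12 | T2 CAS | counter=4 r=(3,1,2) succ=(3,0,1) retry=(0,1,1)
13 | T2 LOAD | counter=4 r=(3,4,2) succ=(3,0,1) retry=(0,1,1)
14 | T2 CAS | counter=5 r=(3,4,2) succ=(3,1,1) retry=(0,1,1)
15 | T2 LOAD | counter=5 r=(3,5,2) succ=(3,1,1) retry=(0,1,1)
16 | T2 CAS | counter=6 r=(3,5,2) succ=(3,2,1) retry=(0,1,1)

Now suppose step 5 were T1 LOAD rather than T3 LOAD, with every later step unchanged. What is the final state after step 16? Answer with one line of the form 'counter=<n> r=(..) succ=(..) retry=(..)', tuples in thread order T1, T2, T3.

counter=6 r=(3,5,2) succ=(3,2,1) retry=(0,1,1)

(re-executing from step 5 with the substitution; state before step 5: counter=1 r=(1,1,0) succ=(1,0,0) retry=(0,0,0))
5 | T1 LOAD | counter=1 r=(1,1,0) succ=(1,0,0) retry=(0,0,0)
6 | T1 CAS | counter=2 r=(1,1,0) succ=(2,0,0) retry=(0,0,0)
7 | T3 CAS | counter=2 r=(1,1,0) succ=(2,0,0) retry=(0,0,1)
8 | T3 LOAD | counter=2 r=(1,1,2) succ=(2,0,0) retry=(0,0,1)
9 | T3 CAS | counter=3 r=(1,1,2) succ=(2,0,1) retry=(0,0,1)
10 | T1 LOAD | counter=3 r=(3,1,2) succ=(2,0,1) retry=(0,0,1)
11 | T1 CAS | counter=4 r=(3,1,2) succ=(3,0,1) retry=(0,0,1)
12 | T2 CAS | counter=4 r=(3,1,2) succ=(3,0,1) retry=(0,1,1)
13 | T2 LOAD | counter=4 r=(3,4,2) succ=(3,0,1) retry=(0,1,1)
14 | T2 CAS | counter=5 r=(3,4,2) succ=(3,1,1) retry=(0,1,1)
15 | T2 LOAD | counter=5 r=(3,5,2) succ=(3,1,1) retry=(0,1,1)
16 | T2 CAS | counter=6 r=(3,5,2) succ=(3,2,1) retry=(0,1,1)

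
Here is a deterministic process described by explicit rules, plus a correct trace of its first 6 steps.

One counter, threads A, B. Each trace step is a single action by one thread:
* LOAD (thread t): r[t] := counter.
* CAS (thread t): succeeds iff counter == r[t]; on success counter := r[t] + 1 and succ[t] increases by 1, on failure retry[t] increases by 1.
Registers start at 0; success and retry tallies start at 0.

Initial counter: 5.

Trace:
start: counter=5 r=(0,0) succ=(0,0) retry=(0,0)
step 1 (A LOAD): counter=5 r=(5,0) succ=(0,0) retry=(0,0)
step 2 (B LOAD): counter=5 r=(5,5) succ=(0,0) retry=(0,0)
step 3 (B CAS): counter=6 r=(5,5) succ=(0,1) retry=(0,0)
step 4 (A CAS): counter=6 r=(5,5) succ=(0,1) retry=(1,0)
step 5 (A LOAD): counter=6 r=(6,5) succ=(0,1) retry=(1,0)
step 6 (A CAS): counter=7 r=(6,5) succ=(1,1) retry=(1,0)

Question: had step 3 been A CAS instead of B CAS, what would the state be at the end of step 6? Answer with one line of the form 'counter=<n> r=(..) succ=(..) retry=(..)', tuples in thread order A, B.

counter=7 r=(6,5) succ=(2,0) retry=(1,0)

(re-executing from step 3 with the substitution; state before step 3: counter=5 r=(5,5) succ=(0,0) retry=(0,0))
step 3 (A CAS): counter=6 r=(5,5) succ=(1,0) retry=(0,0)
step 4 (A CAS): counter=6 r=(5,5) succ=(1,0) retry=(1,0)
step 5 (A LOAD): counter=6 r=(6,5) succ=(1,0) retry=(1,0)
step 6 (A CAS): counter=7 r=(6,5) succ=(2,0) retry=(1,0)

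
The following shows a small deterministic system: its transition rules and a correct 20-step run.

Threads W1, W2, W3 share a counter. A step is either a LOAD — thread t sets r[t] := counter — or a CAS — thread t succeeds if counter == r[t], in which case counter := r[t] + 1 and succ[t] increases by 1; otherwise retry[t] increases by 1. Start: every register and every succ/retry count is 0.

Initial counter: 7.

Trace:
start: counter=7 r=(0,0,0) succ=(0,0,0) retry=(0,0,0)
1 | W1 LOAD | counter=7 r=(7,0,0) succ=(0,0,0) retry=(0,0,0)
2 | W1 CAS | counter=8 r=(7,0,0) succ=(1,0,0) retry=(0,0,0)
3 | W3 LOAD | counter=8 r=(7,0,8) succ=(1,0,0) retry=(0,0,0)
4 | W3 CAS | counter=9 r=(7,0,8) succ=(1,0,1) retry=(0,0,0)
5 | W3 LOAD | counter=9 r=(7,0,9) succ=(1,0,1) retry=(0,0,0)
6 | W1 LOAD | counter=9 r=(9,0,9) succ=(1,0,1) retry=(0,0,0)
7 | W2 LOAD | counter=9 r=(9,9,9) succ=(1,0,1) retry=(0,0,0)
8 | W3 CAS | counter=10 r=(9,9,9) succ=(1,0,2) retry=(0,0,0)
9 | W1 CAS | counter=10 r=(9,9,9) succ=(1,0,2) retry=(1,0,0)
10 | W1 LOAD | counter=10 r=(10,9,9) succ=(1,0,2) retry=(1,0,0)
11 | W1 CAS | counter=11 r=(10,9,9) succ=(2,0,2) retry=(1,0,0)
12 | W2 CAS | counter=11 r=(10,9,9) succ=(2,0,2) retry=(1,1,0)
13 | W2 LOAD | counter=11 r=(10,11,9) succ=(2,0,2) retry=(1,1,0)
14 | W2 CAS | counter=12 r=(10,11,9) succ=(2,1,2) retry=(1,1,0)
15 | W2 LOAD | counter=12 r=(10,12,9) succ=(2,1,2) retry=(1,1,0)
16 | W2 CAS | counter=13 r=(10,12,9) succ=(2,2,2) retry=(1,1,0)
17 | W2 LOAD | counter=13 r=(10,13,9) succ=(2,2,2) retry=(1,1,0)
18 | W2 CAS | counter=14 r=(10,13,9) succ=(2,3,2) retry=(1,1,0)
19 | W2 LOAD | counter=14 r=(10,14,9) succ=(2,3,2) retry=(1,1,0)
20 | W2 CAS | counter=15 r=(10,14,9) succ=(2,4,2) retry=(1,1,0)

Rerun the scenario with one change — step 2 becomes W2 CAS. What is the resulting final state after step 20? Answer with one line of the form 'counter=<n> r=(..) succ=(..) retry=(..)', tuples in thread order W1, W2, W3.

counter=14 r=(9,13,8) succ=(1,4,2) retry=(1,2,0)

(re-executing from step 2 with the substitution; state before step 2: counter=7 r=(7,0,0) succ=(0,0,0) retry=(0,0,0))
2 | W2 CAS | counter=7 r=(7,0,0) succ=(0,0,0) retry=(0,1,0)
3 | W3 LOAD | counter=7 r=(7,0,7) succ=(0,0,0) retry=(0,1,0)
4 | W3 CAS | counter=8 r=(7,0,7) succ=(0,0,1) retry=(0,1,0)
5 | W3 LOAD | counter=8 r=(7,0,8) succ=(0,0,1) retry=(0,1,0)
6 | W1 LOAD | counter=8 r=(8,0,8) succ=(0,0,1) retry=(0,1,0)
7 | W2 LOAD | counter=8 r=(8,8,8) succ=(0,0,1) retry=(0,1,0)
8 | W3 CAS | counter=9 r=(8,8,8) succ=(0,0,2) retry=(0,1,0)
9 | W1 CAS | counter=9 r=(8,8,8) succ=(0,0,2) retry=(1,1,0)
10 | W1 LOAD | counter=9 r=(9,8,8) succ=(0,0,2) retry=(1,1,0)
11 | W1 CAS | counter=10 r=(9,8,8) succ=(1,0,2) retry=(1,1,0)
12 | W2 CAS | counter=10 r=(9,8,8) succ=(1,0,2) retry=(1,2,0)
13 | W2 LOAD | counter=10 r=(9,10,8) succ=(1,0,2) retry=(1,2,0)
14 | W2 CAS | counter=11 r=(9,10,8) succ=(1,1,2) retry=(1,2,0)
15 | W2 LOAD | counter=11 r=(9,11,8) succ=(1,1,2) retry=(1,2,0)
16 | W2 CAS | counter=12 r=(9,11,8) succ=(1,2,2) retry=(1,2,0)
17 | W2 LOAD | counter=12 r=(9,12,8) succ=(1,2,2) retry=(1,2,0)
18 | W2 CAS | counter=13 r=(9,12,8) succ=(1,3,2) retry=(1,2,0)
19 | W2 LOAD | counter=13 r=(9,13,8) succ=(1,3,2) retry=(1,2,0)
20 | W2 CAS | counter=14 r=(9,13,8) succ=(1,4,2) retry=(1,2,0)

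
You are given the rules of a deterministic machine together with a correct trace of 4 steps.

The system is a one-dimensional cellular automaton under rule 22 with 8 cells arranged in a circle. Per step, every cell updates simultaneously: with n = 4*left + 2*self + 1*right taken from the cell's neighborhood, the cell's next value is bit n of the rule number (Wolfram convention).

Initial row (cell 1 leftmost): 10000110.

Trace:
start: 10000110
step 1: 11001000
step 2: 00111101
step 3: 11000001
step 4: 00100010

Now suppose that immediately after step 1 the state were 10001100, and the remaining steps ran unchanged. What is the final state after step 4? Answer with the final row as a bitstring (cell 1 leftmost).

state after step 1 := 10001100
step 2: 11010011
step 3: 00011100
step 4: 00100010

00100010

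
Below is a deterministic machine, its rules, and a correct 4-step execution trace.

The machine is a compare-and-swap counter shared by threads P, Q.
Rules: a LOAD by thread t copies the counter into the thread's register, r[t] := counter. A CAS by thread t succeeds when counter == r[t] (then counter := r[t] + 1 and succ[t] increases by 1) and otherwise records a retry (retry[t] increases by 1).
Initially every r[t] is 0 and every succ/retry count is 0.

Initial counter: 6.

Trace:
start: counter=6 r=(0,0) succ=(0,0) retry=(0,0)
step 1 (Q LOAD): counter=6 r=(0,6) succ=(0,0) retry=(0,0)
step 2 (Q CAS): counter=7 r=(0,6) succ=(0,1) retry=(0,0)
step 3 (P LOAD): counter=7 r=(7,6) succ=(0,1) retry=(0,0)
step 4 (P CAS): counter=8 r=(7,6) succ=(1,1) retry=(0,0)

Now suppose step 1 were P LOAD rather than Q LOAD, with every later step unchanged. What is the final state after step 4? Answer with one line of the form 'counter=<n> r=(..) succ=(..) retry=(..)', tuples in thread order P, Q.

(re-executing from step 1 with the substitution; state before step 1: counter=6 r=(0,0) succ=(0,0) retry=(0,0))
step 1 (P LOAD): counter=6 r=(6,0) succ=(0,0) retry=(0,0)
step 2 (Q CAS): counter=6 r=(6,0) succ=(0,0) retry=(0,1)
step 3 (P LOAD): counter=6 r=(6,0) succ=(0,0) retry=(0,1)
step 4 (P CAS): counter=7 r=(6,0) succ=(1,0) retry=(0,1)

counter=7 r=(6,0) succ=(1,0) retry=(0,1)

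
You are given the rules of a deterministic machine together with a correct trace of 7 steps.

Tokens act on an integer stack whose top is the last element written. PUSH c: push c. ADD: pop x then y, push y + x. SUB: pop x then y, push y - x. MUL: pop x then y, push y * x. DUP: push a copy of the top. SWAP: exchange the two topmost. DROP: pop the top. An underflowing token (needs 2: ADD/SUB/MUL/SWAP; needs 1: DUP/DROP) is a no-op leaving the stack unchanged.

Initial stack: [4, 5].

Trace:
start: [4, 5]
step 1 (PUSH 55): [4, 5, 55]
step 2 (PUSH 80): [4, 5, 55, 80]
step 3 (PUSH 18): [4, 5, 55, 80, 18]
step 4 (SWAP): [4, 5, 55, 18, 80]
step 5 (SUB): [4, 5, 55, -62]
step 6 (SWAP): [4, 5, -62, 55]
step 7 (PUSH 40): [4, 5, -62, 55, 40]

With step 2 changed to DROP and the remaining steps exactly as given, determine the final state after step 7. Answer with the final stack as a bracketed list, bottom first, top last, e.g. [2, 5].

(re-executing from step 2 with the substitution; state before step 2: [4, 5, 55])
step 2 (DROP): [4, 5]
step 3 (PUSH 18): [4, 5, 18]
step 4 (SWAP): [4, 18, 5]
step 5 (SUB): [4, 13]
step 6 (SWAP): [13, 4]
step 7 (PUSH 40): [13, 4, 40]

[13, 4, 40]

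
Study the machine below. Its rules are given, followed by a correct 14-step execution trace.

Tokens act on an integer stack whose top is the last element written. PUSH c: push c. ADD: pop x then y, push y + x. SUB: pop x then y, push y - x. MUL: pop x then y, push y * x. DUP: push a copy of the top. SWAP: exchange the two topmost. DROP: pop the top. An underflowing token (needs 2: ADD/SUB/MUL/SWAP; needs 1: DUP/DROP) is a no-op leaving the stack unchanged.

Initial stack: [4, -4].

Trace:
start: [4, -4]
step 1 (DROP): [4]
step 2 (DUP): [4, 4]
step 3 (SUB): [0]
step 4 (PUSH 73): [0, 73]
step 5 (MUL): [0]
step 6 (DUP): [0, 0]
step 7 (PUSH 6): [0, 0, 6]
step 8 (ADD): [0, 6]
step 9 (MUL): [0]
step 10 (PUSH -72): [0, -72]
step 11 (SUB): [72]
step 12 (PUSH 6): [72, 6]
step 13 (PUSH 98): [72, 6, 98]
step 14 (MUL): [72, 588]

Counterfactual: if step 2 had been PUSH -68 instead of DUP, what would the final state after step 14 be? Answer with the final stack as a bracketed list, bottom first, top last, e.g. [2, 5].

[27657144, 588]

(re-executing from step 2 with the substitution; state before step 2: [4])
step 2 (PUSH -68): [4, -68]
step 3 (SUB): [72]
step 4 (PUSH 73): [72, 73]
step 5 (MUL): [5256]
step 6 (DUP): [5256, 5256]
step 7 (PUSH 6): [5256, 5256, 6]
step 8 (ADD): [5256, 5262]
step 9 (MUL): [27657072]
step 10 (PUSH -72): [27657072, -72]
step 11 (SUB): [27657144]
step 12 (PUSH 6): [27657144, 6]
step 13 (PUSH 98): [27657144, 6, 98]
step 14 (MUL): [27657144, 588]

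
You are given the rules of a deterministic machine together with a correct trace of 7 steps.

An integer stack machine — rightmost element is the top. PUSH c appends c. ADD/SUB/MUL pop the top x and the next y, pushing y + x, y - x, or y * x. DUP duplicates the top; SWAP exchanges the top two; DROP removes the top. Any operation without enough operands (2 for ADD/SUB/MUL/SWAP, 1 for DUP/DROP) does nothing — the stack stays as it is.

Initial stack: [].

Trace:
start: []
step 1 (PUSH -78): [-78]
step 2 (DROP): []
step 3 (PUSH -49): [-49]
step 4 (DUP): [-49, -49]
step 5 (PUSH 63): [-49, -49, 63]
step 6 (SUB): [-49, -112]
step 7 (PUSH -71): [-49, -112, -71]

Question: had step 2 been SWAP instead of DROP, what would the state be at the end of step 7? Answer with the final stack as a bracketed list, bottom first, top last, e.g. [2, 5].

(re-executing from step 2 with the substitution; state before step 2: [-78])
step 2 (SWAP): [-78]
step 3 (PUSH -49): [-78, -49]
step 4 (DUP): [-78, -49, -49]
step 5 (PUSH 63): [-78, -49, -49, 63]
step 6 (SUB): [-78, -49, -112]
step 7 (PUSH -71): [-78, -49, -112, -71]

[-78, -49, -112, -71]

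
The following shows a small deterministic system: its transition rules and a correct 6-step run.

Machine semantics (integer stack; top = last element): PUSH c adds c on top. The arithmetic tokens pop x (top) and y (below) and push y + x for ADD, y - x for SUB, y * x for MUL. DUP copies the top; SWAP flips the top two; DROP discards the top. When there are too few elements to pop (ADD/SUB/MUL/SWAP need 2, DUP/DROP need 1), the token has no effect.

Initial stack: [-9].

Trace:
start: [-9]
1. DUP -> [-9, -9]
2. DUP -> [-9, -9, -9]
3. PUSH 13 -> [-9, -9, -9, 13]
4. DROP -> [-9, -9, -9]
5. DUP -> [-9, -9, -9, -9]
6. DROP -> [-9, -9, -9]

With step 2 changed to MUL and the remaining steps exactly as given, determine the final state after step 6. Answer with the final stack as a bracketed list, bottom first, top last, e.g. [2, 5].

(re-executing from step 2 with the substitution; state before step 2: [-9, -9])
2. MUL -> [81]
3. PUSH 13 -> [81, 13]
4. DROP -> [81]
5. DUP -> [81, 81]
6. DROP -> [81]

[81]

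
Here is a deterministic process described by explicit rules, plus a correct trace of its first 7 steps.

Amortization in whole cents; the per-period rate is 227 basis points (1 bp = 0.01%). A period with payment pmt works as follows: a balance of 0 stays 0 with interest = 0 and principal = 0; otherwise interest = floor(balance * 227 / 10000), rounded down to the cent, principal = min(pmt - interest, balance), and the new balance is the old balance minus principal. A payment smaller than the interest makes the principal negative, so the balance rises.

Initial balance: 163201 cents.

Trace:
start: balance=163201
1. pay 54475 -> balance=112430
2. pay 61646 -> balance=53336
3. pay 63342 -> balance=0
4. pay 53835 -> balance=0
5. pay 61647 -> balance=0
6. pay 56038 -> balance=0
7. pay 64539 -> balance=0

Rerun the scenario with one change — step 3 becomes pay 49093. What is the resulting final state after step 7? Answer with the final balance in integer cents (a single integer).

0

(re-executing from step 3 with the substitution; state before step 3: balance=53336)
3. pay 49093 -> balance=5453
4. pay 53835 -> balance=0
5. pay 61647 -> balance=0
6. pay 56038 -> balance=0
7. pay 64539 -> balance=0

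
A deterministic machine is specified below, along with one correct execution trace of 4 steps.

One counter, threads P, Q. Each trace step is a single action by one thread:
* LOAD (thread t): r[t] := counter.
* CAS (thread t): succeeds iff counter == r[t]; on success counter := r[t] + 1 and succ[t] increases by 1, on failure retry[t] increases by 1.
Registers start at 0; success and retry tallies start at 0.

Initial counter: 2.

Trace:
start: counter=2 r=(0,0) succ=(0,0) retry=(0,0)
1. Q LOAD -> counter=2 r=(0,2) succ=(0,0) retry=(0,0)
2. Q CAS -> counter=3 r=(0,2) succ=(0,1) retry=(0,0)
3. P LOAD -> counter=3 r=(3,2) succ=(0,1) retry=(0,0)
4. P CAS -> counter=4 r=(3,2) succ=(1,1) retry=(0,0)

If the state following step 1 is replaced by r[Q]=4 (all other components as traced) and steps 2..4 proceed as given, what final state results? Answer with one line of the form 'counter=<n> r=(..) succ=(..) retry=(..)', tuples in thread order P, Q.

counter=3 r=(2,4) succ=(1,0) retry=(0,1)

state after step 1 := counter=2 r=(0,4) succ=(0,0) retry=(0,0)
2. Q CAS -> counter=2 r=(0,4) succ=(0,0) retry=(0,1)
3. P LOAD -> counter=2 r=(2,4) succ=(0,0) retry=(0,1)
4. P CAS -> counter=3 r=(2,4) succ=(1,0) retry=(0,1)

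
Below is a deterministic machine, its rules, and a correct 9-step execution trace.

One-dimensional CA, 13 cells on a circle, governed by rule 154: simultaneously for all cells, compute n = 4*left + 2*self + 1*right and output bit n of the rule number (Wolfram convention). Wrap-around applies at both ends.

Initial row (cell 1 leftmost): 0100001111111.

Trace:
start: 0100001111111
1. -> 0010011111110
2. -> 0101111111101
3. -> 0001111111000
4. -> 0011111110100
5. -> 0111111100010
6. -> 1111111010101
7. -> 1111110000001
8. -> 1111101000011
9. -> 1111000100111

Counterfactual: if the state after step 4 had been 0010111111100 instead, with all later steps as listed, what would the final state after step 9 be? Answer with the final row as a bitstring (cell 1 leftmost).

1111110100100

state after step 4 := 0010111111100
5. -> 0100111111010
6. -> 1011111110001
7. -> 0011111101011
8. -> 1111111000010
9. -> 1111110100100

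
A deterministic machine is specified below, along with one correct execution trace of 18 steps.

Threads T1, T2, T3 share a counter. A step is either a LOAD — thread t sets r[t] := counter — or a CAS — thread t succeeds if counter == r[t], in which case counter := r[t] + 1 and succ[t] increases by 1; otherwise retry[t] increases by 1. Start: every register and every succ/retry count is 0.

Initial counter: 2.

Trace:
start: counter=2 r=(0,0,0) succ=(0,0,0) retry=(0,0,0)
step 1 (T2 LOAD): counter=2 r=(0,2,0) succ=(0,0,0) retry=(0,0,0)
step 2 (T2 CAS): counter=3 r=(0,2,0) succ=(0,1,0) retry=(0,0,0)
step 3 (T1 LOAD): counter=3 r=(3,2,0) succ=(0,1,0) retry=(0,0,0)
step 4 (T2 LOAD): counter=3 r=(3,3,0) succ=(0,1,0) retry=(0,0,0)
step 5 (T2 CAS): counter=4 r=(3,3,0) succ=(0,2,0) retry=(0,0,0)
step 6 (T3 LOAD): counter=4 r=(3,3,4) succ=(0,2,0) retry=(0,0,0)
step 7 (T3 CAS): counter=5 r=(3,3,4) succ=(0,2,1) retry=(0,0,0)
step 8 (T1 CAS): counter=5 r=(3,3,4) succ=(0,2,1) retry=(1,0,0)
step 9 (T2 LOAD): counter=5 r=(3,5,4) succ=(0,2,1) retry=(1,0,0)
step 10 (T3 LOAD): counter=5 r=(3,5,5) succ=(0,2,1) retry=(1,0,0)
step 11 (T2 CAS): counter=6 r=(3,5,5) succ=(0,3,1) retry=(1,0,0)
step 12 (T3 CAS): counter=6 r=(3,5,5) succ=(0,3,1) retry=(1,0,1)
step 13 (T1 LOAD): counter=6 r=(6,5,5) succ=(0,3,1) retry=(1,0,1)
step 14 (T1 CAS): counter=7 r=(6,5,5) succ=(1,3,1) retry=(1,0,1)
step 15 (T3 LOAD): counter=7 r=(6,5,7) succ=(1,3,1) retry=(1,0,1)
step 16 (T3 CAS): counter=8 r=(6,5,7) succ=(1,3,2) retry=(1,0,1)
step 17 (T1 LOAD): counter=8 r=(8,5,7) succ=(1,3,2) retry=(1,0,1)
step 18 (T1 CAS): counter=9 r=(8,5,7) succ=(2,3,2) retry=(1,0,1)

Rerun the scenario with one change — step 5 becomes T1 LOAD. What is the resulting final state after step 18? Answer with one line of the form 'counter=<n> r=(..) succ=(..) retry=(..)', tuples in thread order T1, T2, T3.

(re-executing from step 5 with the substitution; state before step 5: counter=3 r=(3,3,0) succ=(0,1,0) retry=(0,0,0))
step 5 (T1 LOAD): counter=3 r=(3,3,0) succ=(0,1,0) retry=(0,0,0)
step 6 (T3 LOAD): counter=3 r=(3,3,3) succ=(0,1,0) retry=(0,0,0)
step 7 (T3 CAS): counter=4 r=(3,3,3) succ=(0,1,1) retry=(0,0,0)
step 8 (T1 CAS): counter=4 r=(3,3,3) succ=(0,1,1) retry=(1,0,0)
step 9 (T2 LOAD): counter=4 r=(3,4,3) succ=(0,1,1) retry=(1,0,0)
step 10 (T3 LOAD): counter=4 r=(3,4,4) succ=(0,1,1) retry=(1,0,0)
step 11 (T2 CAS): counter=5 r=(3,4,4) succ=(0,2,1) retry=(1,0,0)
step 12 (T3 CAS): counter=5 r=(3,4,4) succ=(0,2,1) retry=(1,0,1)
step 13 (T1 LOAD): counter=5 r=(5,4,4) succ=(0,2,1) retry=(1,0,1)
step 14 (T1 CAS): counter=6 r=(5,4,4) succ=(1,2,1) retry=(1,0,1)
step 15 (T3 LOAD): counter=6 r=(5,4,6) succ=(1,2,1) retry=(1,0,1)
step 16 (T3 CAS): counter=7 r=(5,4,6) succ=(1,2,2) retry=(1,0,1)
step 17 (T1 LOAD): counter=7 r=(7,4,6) succ=(1,2,2) retry=(1,0,1)
step 18 (T1 CAS): counter=8 r=(7,4,6) succ=(2,2,2) retry=(1,0,1)

counter=8 r=(7,4,6) succ=(2,2,2) retry=(1,0,1)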